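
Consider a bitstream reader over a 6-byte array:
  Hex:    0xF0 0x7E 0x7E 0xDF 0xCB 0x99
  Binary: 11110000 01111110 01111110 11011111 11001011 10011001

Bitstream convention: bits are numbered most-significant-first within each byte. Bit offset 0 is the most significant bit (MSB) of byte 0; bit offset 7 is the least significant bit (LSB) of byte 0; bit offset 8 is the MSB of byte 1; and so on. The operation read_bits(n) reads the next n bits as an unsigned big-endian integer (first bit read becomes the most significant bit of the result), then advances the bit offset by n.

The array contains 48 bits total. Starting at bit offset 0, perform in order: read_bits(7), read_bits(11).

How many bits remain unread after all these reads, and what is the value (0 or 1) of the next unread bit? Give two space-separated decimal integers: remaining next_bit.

Read 1: bits[0:7] width=7 -> value=120 (bin 1111000); offset now 7 = byte 0 bit 7; 41 bits remain
Read 2: bits[7:18] width=11 -> value=505 (bin 00111111001); offset now 18 = byte 2 bit 2; 30 bits remain

Answer: 30 1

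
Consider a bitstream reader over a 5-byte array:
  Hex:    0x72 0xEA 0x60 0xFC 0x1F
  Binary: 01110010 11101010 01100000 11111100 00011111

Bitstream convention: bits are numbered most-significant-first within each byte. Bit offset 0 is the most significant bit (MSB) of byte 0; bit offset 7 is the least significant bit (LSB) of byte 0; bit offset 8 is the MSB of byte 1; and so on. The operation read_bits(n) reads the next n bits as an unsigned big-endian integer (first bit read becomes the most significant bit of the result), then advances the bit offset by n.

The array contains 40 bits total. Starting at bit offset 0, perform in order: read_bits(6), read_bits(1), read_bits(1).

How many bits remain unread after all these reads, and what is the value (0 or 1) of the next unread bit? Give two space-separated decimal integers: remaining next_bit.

Read 1: bits[0:6] width=6 -> value=28 (bin 011100); offset now 6 = byte 0 bit 6; 34 bits remain
Read 2: bits[6:7] width=1 -> value=1 (bin 1); offset now 7 = byte 0 bit 7; 33 bits remain
Read 3: bits[7:8] width=1 -> value=0 (bin 0); offset now 8 = byte 1 bit 0; 32 bits remain

Answer: 32 1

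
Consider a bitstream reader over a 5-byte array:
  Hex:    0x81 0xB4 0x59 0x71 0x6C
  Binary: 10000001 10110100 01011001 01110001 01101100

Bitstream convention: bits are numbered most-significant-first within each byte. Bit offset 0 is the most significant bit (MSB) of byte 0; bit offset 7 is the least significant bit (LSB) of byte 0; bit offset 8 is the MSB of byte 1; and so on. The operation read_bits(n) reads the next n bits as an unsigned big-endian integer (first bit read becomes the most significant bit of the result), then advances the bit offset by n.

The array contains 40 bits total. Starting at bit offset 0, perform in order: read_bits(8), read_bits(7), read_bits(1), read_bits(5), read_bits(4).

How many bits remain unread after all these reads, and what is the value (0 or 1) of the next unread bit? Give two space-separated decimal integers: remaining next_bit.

Read 1: bits[0:8] width=8 -> value=129 (bin 10000001); offset now 8 = byte 1 bit 0; 32 bits remain
Read 2: bits[8:15] width=7 -> value=90 (bin 1011010); offset now 15 = byte 1 bit 7; 25 bits remain
Read 3: bits[15:16] width=1 -> value=0 (bin 0); offset now 16 = byte 2 bit 0; 24 bits remain
Read 4: bits[16:21] width=5 -> value=11 (bin 01011); offset now 21 = byte 2 bit 5; 19 bits remain
Read 5: bits[21:25] width=4 -> value=2 (bin 0010); offset now 25 = byte 3 bit 1; 15 bits remain

Answer: 15 1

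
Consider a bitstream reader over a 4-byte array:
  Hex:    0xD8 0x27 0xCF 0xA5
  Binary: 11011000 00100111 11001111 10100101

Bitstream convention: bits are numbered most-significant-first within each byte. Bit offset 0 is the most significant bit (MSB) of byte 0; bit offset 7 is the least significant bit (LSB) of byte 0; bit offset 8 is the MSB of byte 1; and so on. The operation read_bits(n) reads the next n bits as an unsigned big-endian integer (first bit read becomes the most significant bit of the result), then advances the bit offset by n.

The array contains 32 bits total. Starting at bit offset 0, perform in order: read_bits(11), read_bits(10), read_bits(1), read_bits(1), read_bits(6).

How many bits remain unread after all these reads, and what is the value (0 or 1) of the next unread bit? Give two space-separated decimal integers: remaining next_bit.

Answer: 3 1

Derivation:
Read 1: bits[0:11] width=11 -> value=1729 (bin 11011000001); offset now 11 = byte 1 bit 3; 21 bits remain
Read 2: bits[11:21] width=10 -> value=249 (bin 0011111001); offset now 21 = byte 2 bit 5; 11 bits remain
Read 3: bits[21:22] width=1 -> value=1 (bin 1); offset now 22 = byte 2 bit 6; 10 bits remain
Read 4: bits[22:23] width=1 -> value=1 (bin 1); offset now 23 = byte 2 bit 7; 9 bits remain
Read 5: bits[23:29] width=6 -> value=52 (bin 110100); offset now 29 = byte 3 bit 5; 3 bits remain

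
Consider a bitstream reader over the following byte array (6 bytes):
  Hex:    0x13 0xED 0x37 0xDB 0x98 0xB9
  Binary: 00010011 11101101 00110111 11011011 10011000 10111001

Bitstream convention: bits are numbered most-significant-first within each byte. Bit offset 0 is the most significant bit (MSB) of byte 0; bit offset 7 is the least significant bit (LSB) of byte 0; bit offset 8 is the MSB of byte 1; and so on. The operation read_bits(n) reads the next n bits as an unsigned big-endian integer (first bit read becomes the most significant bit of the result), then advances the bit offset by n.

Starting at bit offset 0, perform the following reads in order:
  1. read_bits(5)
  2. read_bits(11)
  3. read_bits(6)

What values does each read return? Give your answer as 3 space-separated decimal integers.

Answer: 2 1005 13

Derivation:
Read 1: bits[0:5] width=5 -> value=2 (bin 00010); offset now 5 = byte 0 bit 5; 43 bits remain
Read 2: bits[5:16] width=11 -> value=1005 (bin 01111101101); offset now 16 = byte 2 bit 0; 32 bits remain
Read 3: bits[16:22] width=6 -> value=13 (bin 001101); offset now 22 = byte 2 bit 6; 26 bits remain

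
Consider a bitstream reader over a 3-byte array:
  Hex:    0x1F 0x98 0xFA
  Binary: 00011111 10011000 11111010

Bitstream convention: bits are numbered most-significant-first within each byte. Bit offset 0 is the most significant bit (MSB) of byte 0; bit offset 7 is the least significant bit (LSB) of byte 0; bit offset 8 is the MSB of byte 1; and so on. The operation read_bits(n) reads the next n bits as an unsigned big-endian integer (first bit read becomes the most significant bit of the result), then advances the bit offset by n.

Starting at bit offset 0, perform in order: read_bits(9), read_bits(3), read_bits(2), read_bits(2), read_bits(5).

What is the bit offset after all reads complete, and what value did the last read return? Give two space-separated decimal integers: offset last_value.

Answer: 21 31

Derivation:
Read 1: bits[0:9] width=9 -> value=63 (bin 000111111); offset now 9 = byte 1 bit 1; 15 bits remain
Read 2: bits[9:12] width=3 -> value=1 (bin 001); offset now 12 = byte 1 bit 4; 12 bits remain
Read 3: bits[12:14] width=2 -> value=2 (bin 10); offset now 14 = byte 1 bit 6; 10 bits remain
Read 4: bits[14:16] width=2 -> value=0 (bin 00); offset now 16 = byte 2 bit 0; 8 bits remain
Read 5: bits[16:21] width=5 -> value=31 (bin 11111); offset now 21 = byte 2 bit 5; 3 bits remain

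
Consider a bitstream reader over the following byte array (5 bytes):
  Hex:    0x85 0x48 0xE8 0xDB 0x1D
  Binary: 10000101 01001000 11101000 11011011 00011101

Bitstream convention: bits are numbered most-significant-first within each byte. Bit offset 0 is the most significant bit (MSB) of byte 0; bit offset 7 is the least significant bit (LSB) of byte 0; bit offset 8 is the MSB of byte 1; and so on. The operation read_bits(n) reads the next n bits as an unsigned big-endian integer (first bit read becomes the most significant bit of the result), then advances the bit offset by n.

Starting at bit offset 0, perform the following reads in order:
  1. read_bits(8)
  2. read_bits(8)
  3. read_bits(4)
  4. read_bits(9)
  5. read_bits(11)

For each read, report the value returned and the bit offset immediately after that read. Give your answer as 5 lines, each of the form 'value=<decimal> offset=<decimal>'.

Read 1: bits[0:8] width=8 -> value=133 (bin 10000101); offset now 8 = byte 1 bit 0; 32 bits remain
Read 2: bits[8:16] width=8 -> value=72 (bin 01001000); offset now 16 = byte 2 bit 0; 24 bits remain
Read 3: bits[16:20] width=4 -> value=14 (bin 1110); offset now 20 = byte 2 bit 4; 20 bits remain
Read 4: bits[20:29] width=9 -> value=283 (bin 100011011); offset now 29 = byte 3 bit 5; 11 bits remain
Read 5: bits[29:40] width=11 -> value=797 (bin 01100011101); offset now 40 = byte 5 bit 0; 0 bits remain

Answer: value=133 offset=8
value=72 offset=16
value=14 offset=20
value=283 offset=29
value=797 offset=40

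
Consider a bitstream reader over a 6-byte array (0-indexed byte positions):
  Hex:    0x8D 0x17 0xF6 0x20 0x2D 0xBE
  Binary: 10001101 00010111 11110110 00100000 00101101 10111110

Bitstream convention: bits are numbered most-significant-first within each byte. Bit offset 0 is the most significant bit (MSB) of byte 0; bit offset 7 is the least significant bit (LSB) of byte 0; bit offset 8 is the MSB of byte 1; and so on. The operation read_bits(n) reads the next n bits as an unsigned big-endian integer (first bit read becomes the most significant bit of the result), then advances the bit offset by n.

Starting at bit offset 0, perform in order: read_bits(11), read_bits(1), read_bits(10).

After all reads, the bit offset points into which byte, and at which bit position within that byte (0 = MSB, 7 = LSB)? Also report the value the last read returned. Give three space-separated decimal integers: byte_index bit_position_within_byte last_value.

Read 1: bits[0:11] width=11 -> value=1128 (bin 10001101000); offset now 11 = byte 1 bit 3; 37 bits remain
Read 2: bits[11:12] width=1 -> value=1 (bin 1); offset now 12 = byte 1 bit 4; 36 bits remain
Read 3: bits[12:22] width=10 -> value=509 (bin 0111111101); offset now 22 = byte 2 bit 6; 26 bits remain

Answer: 2 6 509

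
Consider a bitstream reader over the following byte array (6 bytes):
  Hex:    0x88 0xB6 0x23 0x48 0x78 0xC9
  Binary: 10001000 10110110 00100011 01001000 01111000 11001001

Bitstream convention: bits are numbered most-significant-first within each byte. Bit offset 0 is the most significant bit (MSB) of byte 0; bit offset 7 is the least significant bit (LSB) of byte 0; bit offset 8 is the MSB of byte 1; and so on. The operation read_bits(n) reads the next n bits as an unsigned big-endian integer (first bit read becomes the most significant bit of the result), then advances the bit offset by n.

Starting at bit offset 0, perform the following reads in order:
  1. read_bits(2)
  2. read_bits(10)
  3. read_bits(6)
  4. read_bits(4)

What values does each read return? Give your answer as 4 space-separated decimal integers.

Read 1: bits[0:2] width=2 -> value=2 (bin 10); offset now 2 = byte 0 bit 2; 46 bits remain
Read 2: bits[2:12] width=10 -> value=139 (bin 0010001011); offset now 12 = byte 1 bit 4; 36 bits remain
Read 3: bits[12:18] width=6 -> value=24 (bin 011000); offset now 18 = byte 2 bit 2; 30 bits remain
Read 4: bits[18:22] width=4 -> value=8 (bin 1000); offset now 22 = byte 2 bit 6; 26 bits remain

Answer: 2 139 24 8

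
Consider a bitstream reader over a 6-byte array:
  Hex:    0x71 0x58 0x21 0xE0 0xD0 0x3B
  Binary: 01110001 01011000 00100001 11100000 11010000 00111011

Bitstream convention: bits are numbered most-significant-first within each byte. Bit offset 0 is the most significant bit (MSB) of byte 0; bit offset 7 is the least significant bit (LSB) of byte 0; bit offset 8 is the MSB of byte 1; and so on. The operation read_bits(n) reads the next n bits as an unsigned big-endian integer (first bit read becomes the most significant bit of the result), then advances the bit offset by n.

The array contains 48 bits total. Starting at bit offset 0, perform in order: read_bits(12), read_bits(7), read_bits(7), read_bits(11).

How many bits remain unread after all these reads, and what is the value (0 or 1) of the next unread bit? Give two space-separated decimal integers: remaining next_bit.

Read 1: bits[0:12] width=12 -> value=1813 (bin 011100010101); offset now 12 = byte 1 bit 4; 36 bits remain
Read 2: bits[12:19] width=7 -> value=65 (bin 1000001); offset now 19 = byte 2 bit 3; 29 bits remain
Read 3: bits[19:26] width=7 -> value=7 (bin 0000111); offset now 26 = byte 3 bit 2; 22 bits remain
Read 4: bits[26:37] width=11 -> value=1050 (bin 10000011010); offset now 37 = byte 4 bit 5; 11 bits remain

Answer: 11 0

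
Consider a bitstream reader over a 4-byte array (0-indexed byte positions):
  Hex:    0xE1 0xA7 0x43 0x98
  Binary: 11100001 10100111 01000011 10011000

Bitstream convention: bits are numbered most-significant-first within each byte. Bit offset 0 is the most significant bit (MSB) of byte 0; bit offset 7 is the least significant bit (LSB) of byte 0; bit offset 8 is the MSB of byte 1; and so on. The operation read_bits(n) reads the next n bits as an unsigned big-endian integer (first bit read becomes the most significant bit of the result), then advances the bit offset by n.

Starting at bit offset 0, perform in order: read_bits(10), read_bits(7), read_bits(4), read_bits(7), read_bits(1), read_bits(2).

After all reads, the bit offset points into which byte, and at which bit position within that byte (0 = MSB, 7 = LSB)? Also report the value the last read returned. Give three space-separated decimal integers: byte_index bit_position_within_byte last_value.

Read 1: bits[0:10] width=10 -> value=902 (bin 1110000110); offset now 10 = byte 1 bit 2; 22 bits remain
Read 2: bits[10:17] width=7 -> value=78 (bin 1001110); offset now 17 = byte 2 bit 1; 15 bits remain
Read 3: bits[17:21] width=4 -> value=8 (bin 1000); offset now 21 = byte 2 bit 5; 11 bits remain
Read 4: bits[21:28] width=7 -> value=57 (bin 0111001); offset now 28 = byte 3 bit 4; 4 bits remain
Read 5: bits[28:29] width=1 -> value=1 (bin 1); offset now 29 = byte 3 bit 5; 3 bits remain
Read 6: bits[29:31] width=2 -> value=0 (bin 00); offset now 31 = byte 3 bit 7; 1 bits remain

Answer: 3 7 0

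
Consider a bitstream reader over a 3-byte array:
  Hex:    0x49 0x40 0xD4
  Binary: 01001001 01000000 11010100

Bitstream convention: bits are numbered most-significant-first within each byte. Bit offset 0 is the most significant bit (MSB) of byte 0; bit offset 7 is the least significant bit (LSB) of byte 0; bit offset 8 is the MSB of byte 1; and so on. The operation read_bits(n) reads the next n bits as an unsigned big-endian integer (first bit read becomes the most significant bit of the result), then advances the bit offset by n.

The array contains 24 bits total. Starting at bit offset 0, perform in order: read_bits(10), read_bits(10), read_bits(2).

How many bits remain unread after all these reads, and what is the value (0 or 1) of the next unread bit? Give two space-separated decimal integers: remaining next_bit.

Answer: 2 0

Derivation:
Read 1: bits[0:10] width=10 -> value=293 (bin 0100100101); offset now 10 = byte 1 bit 2; 14 bits remain
Read 2: bits[10:20] width=10 -> value=13 (bin 0000001101); offset now 20 = byte 2 bit 4; 4 bits remain
Read 3: bits[20:22] width=2 -> value=1 (bin 01); offset now 22 = byte 2 bit 6; 2 bits remain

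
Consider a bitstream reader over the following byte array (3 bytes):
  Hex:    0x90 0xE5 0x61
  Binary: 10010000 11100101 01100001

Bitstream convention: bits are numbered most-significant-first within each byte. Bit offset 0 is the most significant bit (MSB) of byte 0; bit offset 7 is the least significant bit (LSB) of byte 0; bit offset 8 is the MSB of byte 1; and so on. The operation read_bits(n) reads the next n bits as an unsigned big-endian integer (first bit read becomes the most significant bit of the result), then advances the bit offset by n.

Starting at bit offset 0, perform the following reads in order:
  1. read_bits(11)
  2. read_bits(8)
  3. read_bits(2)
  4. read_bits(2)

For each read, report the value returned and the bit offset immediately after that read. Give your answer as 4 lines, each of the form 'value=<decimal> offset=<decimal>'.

Read 1: bits[0:11] width=11 -> value=1159 (bin 10010000111); offset now 11 = byte 1 bit 3; 13 bits remain
Read 2: bits[11:19] width=8 -> value=43 (bin 00101011); offset now 19 = byte 2 bit 3; 5 bits remain
Read 3: bits[19:21] width=2 -> value=0 (bin 00); offset now 21 = byte 2 bit 5; 3 bits remain
Read 4: bits[21:23] width=2 -> value=0 (bin 00); offset now 23 = byte 2 bit 7; 1 bits remain

Answer: value=1159 offset=11
value=43 offset=19
value=0 offset=21
value=0 offset=23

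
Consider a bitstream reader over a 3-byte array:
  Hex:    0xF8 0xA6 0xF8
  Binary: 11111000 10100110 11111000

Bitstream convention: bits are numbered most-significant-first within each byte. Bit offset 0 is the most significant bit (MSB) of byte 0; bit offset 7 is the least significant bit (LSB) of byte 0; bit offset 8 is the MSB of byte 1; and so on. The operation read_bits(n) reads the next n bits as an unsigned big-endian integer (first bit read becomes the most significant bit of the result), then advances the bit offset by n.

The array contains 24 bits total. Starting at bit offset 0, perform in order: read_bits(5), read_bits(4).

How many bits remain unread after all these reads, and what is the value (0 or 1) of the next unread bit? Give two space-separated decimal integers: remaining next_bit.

Answer: 15 0

Derivation:
Read 1: bits[0:5] width=5 -> value=31 (bin 11111); offset now 5 = byte 0 bit 5; 19 bits remain
Read 2: bits[5:9] width=4 -> value=1 (bin 0001); offset now 9 = byte 1 bit 1; 15 bits remain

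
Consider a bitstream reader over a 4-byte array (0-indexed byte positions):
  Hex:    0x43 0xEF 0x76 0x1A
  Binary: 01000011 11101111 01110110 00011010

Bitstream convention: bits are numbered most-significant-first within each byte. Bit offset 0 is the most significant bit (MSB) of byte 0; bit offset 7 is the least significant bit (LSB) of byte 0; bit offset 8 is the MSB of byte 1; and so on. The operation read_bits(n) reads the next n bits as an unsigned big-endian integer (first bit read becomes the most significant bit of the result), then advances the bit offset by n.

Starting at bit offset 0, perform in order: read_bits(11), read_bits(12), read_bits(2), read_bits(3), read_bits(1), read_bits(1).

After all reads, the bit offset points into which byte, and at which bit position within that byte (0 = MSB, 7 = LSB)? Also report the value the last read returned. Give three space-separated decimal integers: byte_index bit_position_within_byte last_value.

Read 1: bits[0:11] width=11 -> value=543 (bin 01000011111); offset now 11 = byte 1 bit 3; 21 bits remain
Read 2: bits[11:23] width=12 -> value=1979 (bin 011110111011); offset now 23 = byte 2 bit 7; 9 bits remain
Read 3: bits[23:25] width=2 -> value=0 (bin 00); offset now 25 = byte 3 bit 1; 7 bits remain
Read 4: bits[25:28] width=3 -> value=1 (bin 001); offset now 28 = byte 3 bit 4; 4 bits remain
Read 5: bits[28:29] width=1 -> value=1 (bin 1); offset now 29 = byte 3 bit 5; 3 bits remain
Read 6: bits[29:30] width=1 -> value=0 (bin 0); offset now 30 = byte 3 bit 6; 2 bits remain

Answer: 3 6 0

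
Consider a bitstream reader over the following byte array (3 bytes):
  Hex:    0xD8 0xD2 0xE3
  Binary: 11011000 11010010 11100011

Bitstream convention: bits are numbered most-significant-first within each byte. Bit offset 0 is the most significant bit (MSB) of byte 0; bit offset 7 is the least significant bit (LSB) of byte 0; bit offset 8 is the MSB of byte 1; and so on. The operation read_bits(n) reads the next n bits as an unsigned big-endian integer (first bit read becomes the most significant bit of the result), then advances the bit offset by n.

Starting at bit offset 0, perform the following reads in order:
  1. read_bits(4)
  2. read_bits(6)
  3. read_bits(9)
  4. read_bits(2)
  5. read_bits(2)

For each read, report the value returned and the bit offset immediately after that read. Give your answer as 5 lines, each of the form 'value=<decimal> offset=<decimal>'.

Answer: value=13 offset=4
value=35 offset=10
value=151 offset=19
value=0 offset=21
value=1 offset=23

Derivation:
Read 1: bits[0:4] width=4 -> value=13 (bin 1101); offset now 4 = byte 0 bit 4; 20 bits remain
Read 2: bits[4:10] width=6 -> value=35 (bin 100011); offset now 10 = byte 1 bit 2; 14 bits remain
Read 3: bits[10:19] width=9 -> value=151 (bin 010010111); offset now 19 = byte 2 bit 3; 5 bits remain
Read 4: bits[19:21] width=2 -> value=0 (bin 00); offset now 21 = byte 2 bit 5; 3 bits remain
Read 5: bits[21:23] width=2 -> value=1 (bin 01); offset now 23 = byte 2 bit 7; 1 bits remain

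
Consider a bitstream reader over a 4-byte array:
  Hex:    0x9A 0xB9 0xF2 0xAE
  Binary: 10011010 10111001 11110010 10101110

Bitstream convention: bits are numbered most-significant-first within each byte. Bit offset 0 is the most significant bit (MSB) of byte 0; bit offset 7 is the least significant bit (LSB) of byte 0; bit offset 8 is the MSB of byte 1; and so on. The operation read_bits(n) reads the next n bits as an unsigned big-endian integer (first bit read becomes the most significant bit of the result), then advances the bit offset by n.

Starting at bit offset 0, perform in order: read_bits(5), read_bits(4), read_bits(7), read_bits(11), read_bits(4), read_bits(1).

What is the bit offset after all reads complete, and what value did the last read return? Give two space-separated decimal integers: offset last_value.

Read 1: bits[0:5] width=5 -> value=19 (bin 10011); offset now 5 = byte 0 bit 5; 27 bits remain
Read 2: bits[5:9] width=4 -> value=5 (bin 0101); offset now 9 = byte 1 bit 1; 23 bits remain
Read 3: bits[9:16] width=7 -> value=57 (bin 0111001); offset now 16 = byte 2 bit 0; 16 bits remain
Read 4: bits[16:27] width=11 -> value=1941 (bin 11110010101); offset now 27 = byte 3 bit 3; 5 bits remain
Read 5: bits[27:31] width=4 -> value=7 (bin 0111); offset now 31 = byte 3 bit 7; 1 bits remain
Read 6: bits[31:32] width=1 -> value=0 (bin 0); offset now 32 = byte 4 bit 0; 0 bits remain

Answer: 32 0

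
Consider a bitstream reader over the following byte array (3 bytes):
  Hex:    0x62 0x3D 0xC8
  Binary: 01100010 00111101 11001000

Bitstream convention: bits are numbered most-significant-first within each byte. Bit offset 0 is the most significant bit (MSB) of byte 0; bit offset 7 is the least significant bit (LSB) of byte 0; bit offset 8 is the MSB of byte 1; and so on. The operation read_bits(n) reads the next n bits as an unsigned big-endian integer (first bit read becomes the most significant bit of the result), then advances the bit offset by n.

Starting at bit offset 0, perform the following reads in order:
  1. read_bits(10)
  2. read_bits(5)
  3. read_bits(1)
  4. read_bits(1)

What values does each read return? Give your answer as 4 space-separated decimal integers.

Read 1: bits[0:10] width=10 -> value=392 (bin 0110001000); offset now 10 = byte 1 bit 2; 14 bits remain
Read 2: bits[10:15] width=5 -> value=30 (bin 11110); offset now 15 = byte 1 bit 7; 9 bits remain
Read 3: bits[15:16] width=1 -> value=1 (bin 1); offset now 16 = byte 2 bit 0; 8 bits remain
Read 4: bits[16:17] width=1 -> value=1 (bin 1); offset now 17 = byte 2 bit 1; 7 bits remain

Answer: 392 30 1 1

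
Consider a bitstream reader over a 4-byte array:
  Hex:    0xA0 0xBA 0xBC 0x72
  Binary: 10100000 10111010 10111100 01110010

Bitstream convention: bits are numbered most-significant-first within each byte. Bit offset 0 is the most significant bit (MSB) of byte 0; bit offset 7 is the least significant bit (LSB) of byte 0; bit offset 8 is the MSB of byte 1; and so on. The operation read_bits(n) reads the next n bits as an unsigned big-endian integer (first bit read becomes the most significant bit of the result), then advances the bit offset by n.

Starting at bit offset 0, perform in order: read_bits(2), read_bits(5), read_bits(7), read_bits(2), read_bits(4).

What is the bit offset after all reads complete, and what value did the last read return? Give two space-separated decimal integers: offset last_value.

Read 1: bits[0:2] width=2 -> value=2 (bin 10); offset now 2 = byte 0 bit 2; 30 bits remain
Read 2: bits[2:7] width=5 -> value=16 (bin 10000); offset now 7 = byte 0 bit 7; 25 bits remain
Read 3: bits[7:14] width=7 -> value=46 (bin 0101110); offset now 14 = byte 1 bit 6; 18 bits remain
Read 4: bits[14:16] width=2 -> value=2 (bin 10); offset now 16 = byte 2 bit 0; 16 bits remain
Read 5: bits[16:20] width=4 -> value=11 (bin 1011); offset now 20 = byte 2 bit 4; 12 bits remain

Answer: 20 11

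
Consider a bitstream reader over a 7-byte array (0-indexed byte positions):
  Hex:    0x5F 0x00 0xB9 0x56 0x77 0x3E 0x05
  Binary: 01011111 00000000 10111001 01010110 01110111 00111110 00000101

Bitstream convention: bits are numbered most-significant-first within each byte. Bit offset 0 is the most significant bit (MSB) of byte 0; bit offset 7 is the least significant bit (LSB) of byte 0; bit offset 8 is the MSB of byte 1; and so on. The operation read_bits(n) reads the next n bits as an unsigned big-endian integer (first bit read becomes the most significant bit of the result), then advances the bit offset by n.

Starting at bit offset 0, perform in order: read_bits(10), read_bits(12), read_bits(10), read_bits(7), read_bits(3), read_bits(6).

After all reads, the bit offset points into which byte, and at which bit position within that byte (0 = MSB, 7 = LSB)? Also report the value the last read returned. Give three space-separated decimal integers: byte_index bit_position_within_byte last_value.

Read 1: bits[0:10] width=10 -> value=380 (bin 0101111100); offset now 10 = byte 1 bit 2; 46 bits remain
Read 2: bits[10:22] width=12 -> value=46 (bin 000000101110); offset now 22 = byte 2 bit 6; 34 bits remain
Read 3: bits[22:32] width=10 -> value=342 (bin 0101010110); offset now 32 = byte 4 bit 0; 24 bits remain
Read 4: bits[32:39] width=7 -> value=59 (bin 0111011); offset now 39 = byte 4 bit 7; 17 bits remain
Read 5: bits[39:42] width=3 -> value=4 (bin 100); offset now 42 = byte 5 bit 2; 14 bits remain
Read 6: bits[42:48] width=6 -> value=62 (bin 111110); offset now 48 = byte 6 bit 0; 8 bits remain

Answer: 6 0 62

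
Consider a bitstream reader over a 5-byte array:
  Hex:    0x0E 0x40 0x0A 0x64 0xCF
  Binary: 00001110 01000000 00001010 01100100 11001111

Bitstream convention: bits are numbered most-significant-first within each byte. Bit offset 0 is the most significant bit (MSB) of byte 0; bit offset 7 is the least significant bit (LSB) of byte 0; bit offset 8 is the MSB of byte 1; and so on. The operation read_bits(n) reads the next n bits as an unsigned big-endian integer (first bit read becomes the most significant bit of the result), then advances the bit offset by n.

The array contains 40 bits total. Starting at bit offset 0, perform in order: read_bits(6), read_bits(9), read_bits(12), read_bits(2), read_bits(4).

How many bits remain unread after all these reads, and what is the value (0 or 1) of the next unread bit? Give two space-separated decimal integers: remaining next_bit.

Read 1: bits[0:6] width=6 -> value=3 (bin 000011); offset now 6 = byte 0 bit 6; 34 bits remain
Read 2: bits[6:15] width=9 -> value=288 (bin 100100000); offset now 15 = byte 1 bit 7; 25 bits remain
Read 3: bits[15:27] width=12 -> value=83 (bin 000001010011); offset now 27 = byte 3 bit 3; 13 bits remain
Read 4: bits[27:29] width=2 -> value=0 (bin 00); offset now 29 = byte 3 bit 5; 11 bits remain
Read 5: bits[29:33] width=4 -> value=9 (bin 1001); offset now 33 = byte 4 bit 1; 7 bits remain

Answer: 7 1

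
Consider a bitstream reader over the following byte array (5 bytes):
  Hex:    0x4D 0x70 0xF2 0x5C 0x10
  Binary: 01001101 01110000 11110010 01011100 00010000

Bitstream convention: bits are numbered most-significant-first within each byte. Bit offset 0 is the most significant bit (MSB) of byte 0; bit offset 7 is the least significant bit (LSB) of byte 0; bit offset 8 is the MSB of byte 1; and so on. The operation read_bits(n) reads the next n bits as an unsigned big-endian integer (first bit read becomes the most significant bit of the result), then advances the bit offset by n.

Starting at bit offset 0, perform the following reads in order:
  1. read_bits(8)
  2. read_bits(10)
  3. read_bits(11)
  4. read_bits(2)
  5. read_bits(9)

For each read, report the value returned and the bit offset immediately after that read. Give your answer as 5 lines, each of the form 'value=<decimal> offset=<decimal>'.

Answer: value=77 offset=8
value=451 offset=18
value=1611 offset=29
value=2 offset=31
value=16 offset=40

Derivation:
Read 1: bits[0:8] width=8 -> value=77 (bin 01001101); offset now 8 = byte 1 bit 0; 32 bits remain
Read 2: bits[8:18] width=10 -> value=451 (bin 0111000011); offset now 18 = byte 2 bit 2; 22 bits remain
Read 3: bits[18:29] width=11 -> value=1611 (bin 11001001011); offset now 29 = byte 3 bit 5; 11 bits remain
Read 4: bits[29:31] width=2 -> value=2 (bin 10); offset now 31 = byte 3 bit 7; 9 bits remain
Read 5: bits[31:40] width=9 -> value=16 (bin 000010000); offset now 40 = byte 5 bit 0; 0 bits remain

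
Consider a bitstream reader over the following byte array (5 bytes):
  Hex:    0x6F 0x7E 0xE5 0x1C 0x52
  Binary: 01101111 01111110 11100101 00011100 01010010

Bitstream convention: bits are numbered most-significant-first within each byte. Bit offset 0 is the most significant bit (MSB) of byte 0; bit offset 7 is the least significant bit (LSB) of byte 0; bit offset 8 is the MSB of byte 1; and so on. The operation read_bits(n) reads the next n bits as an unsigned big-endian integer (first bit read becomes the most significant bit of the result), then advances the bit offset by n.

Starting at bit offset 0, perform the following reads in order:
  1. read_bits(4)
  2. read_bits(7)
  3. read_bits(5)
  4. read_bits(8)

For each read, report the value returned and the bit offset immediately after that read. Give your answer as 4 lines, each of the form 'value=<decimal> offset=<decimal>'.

Answer: value=6 offset=4
value=123 offset=11
value=30 offset=16
value=229 offset=24

Derivation:
Read 1: bits[0:4] width=4 -> value=6 (bin 0110); offset now 4 = byte 0 bit 4; 36 bits remain
Read 2: bits[4:11] width=7 -> value=123 (bin 1111011); offset now 11 = byte 1 bit 3; 29 bits remain
Read 3: bits[11:16] width=5 -> value=30 (bin 11110); offset now 16 = byte 2 bit 0; 24 bits remain
Read 4: bits[16:24] width=8 -> value=229 (bin 11100101); offset now 24 = byte 3 bit 0; 16 bits remain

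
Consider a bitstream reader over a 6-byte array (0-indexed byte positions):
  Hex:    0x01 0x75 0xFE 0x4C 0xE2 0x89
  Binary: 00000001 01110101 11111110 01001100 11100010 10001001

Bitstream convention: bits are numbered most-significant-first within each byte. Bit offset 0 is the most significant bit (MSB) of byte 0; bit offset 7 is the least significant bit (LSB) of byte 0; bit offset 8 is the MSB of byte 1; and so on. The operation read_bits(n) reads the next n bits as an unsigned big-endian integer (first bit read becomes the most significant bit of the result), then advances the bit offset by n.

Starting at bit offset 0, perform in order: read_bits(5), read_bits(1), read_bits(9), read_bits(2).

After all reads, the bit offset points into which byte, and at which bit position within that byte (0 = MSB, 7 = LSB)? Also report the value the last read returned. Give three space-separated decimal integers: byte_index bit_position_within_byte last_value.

Answer: 2 1 3

Derivation:
Read 1: bits[0:5] width=5 -> value=0 (bin 00000); offset now 5 = byte 0 bit 5; 43 bits remain
Read 2: bits[5:6] width=1 -> value=0 (bin 0); offset now 6 = byte 0 bit 6; 42 bits remain
Read 3: bits[6:15] width=9 -> value=186 (bin 010111010); offset now 15 = byte 1 bit 7; 33 bits remain
Read 4: bits[15:17] width=2 -> value=3 (bin 11); offset now 17 = byte 2 bit 1; 31 bits remain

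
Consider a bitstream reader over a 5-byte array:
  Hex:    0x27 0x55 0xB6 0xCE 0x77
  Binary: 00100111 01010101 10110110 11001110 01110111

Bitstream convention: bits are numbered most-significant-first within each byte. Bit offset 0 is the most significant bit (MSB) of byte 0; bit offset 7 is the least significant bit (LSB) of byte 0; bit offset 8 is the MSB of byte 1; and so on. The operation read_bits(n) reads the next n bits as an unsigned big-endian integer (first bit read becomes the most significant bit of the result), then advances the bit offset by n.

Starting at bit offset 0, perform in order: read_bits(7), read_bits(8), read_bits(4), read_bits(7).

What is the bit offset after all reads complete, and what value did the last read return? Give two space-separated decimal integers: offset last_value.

Read 1: bits[0:7] width=7 -> value=19 (bin 0010011); offset now 7 = byte 0 bit 7; 33 bits remain
Read 2: bits[7:15] width=8 -> value=170 (bin 10101010); offset now 15 = byte 1 bit 7; 25 bits remain
Read 3: bits[15:19] width=4 -> value=13 (bin 1101); offset now 19 = byte 2 bit 3; 21 bits remain
Read 4: bits[19:26] width=7 -> value=91 (bin 1011011); offset now 26 = byte 3 bit 2; 14 bits remain

Answer: 26 91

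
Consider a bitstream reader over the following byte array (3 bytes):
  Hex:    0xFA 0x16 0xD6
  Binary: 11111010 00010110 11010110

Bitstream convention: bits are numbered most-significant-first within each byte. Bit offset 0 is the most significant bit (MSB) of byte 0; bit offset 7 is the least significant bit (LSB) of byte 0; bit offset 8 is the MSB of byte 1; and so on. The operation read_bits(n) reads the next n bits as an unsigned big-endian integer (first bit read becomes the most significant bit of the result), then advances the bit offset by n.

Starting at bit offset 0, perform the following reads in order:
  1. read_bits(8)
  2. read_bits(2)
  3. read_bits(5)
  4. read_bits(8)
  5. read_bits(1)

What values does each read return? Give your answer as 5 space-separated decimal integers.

Answer: 250 0 11 107 0

Derivation:
Read 1: bits[0:8] width=8 -> value=250 (bin 11111010); offset now 8 = byte 1 bit 0; 16 bits remain
Read 2: bits[8:10] width=2 -> value=0 (bin 00); offset now 10 = byte 1 bit 2; 14 bits remain
Read 3: bits[10:15] width=5 -> value=11 (bin 01011); offset now 15 = byte 1 bit 7; 9 bits remain
Read 4: bits[15:23] width=8 -> value=107 (bin 01101011); offset now 23 = byte 2 bit 7; 1 bits remain
Read 5: bits[23:24] width=1 -> value=0 (bin 0); offset now 24 = byte 3 bit 0; 0 bits remain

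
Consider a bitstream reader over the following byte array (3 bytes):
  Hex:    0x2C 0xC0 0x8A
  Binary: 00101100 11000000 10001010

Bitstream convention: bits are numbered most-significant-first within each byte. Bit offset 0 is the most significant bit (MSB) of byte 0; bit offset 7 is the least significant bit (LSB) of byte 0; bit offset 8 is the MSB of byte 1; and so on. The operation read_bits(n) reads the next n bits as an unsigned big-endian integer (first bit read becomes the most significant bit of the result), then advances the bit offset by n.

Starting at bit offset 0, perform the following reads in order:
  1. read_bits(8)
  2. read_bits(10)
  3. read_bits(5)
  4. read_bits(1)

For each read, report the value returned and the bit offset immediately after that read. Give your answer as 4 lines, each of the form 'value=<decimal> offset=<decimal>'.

Answer: value=44 offset=8
value=770 offset=18
value=5 offset=23
value=0 offset=24

Derivation:
Read 1: bits[0:8] width=8 -> value=44 (bin 00101100); offset now 8 = byte 1 bit 0; 16 bits remain
Read 2: bits[8:18] width=10 -> value=770 (bin 1100000010); offset now 18 = byte 2 bit 2; 6 bits remain
Read 3: bits[18:23] width=5 -> value=5 (bin 00101); offset now 23 = byte 2 bit 7; 1 bits remain
Read 4: bits[23:24] width=1 -> value=0 (bin 0); offset now 24 = byte 3 bit 0; 0 bits remain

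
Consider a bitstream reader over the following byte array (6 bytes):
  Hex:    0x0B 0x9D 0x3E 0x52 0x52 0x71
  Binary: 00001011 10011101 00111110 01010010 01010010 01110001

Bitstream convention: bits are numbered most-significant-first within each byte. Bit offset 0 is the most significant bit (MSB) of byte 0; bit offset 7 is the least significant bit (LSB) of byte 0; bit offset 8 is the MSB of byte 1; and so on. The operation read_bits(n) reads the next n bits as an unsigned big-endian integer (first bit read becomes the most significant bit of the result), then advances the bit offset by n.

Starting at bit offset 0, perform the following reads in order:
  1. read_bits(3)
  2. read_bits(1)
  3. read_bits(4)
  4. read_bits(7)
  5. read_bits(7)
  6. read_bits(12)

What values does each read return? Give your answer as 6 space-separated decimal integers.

Read 1: bits[0:3] width=3 -> value=0 (bin 000); offset now 3 = byte 0 bit 3; 45 bits remain
Read 2: bits[3:4] width=1 -> value=0 (bin 0); offset now 4 = byte 0 bit 4; 44 bits remain
Read 3: bits[4:8] width=4 -> value=11 (bin 1011); offset now 8 = byte 1 bit 0; 40 bits remain
Read 4: bits[8:15] width=7 -> value=78 (bin 1001110); offset now 15 = byte 1 bit 7; 33 bits remain
Read 5: bits[15:22] width=7 -> value=79 (bin 1001111); offset now 22 = byte 2 bit 6; 26 bits remain
Read 6: bits[22:34] width=12 -> value=2377 (bin 100101001001); offset now 34 = byte 4 bit 2; 14 bits remain

Answer: 0 0 11 78 79 2377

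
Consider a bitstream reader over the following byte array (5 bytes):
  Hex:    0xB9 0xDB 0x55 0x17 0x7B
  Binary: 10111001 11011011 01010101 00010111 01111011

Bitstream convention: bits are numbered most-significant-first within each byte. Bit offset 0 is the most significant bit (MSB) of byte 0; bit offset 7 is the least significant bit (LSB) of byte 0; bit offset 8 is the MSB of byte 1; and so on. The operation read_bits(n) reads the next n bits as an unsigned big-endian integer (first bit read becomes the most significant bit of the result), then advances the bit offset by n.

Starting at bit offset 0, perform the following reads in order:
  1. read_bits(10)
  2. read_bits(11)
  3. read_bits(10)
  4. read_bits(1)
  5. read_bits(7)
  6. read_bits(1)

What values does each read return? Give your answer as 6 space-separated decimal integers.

Read 1: bits[0:10] width=10 -> value=743 (bin 1011100111); offset now 10 = byte 1 bit 2; 30 bits remain
Read 2: bits[10:21] width=11 -> value=874 (bin 01101101010); offset now 21 = byte 2 bit 5; 19 bits remain
Read 3: bits[21:31] width=10 -> value=651 (bin 1010001011); offset now 31 = byte 3 bit 7; 9 bits remain
Read 4: bits[31:32] width=1 -> value=1 (bin 1); offset now 32 = byte 4 bit 0; 8 bits remain
Read 5: bits[32:39] width=7 -> value=61 (bin 0111101); offset now 39 = byte 4 bit 7; 1 bits remain
Read 6: bits[39:40] width=1 -> value=1 (bin 1); offset now 40 = byte 5 bit 0; 0 bits remain

Answer: 743 874 651 1 61 1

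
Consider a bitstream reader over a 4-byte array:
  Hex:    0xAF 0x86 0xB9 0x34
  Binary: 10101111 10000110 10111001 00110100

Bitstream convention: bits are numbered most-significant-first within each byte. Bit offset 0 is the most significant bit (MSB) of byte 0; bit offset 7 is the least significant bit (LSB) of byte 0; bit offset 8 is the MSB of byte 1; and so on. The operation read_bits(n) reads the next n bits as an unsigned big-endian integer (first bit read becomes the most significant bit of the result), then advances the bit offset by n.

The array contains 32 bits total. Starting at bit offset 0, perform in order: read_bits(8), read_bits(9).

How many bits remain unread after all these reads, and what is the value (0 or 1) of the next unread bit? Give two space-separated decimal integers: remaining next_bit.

Read 1: bits[0:8] width=8 -> value=175 (bin 10101111); offset now 8 = byte 1 bit 0; 24 bits remain
Read 2: bits[8:17] width=9 -> value=269 (bin 100001101); offset now 17 = byte 2 bit 1; 15 bits remain

Answer: 15 0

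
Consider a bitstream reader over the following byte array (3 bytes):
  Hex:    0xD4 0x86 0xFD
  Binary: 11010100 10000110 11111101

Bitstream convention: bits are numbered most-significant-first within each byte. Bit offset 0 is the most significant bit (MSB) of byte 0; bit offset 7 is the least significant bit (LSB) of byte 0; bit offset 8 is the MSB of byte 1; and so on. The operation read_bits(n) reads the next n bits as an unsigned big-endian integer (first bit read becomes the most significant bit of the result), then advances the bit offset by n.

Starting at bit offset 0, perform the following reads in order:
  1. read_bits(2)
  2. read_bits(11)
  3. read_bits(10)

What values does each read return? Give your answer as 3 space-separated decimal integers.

Answer: 3 656 894

Derivation:
Read 1: bits[0:2] width=2 -> value=3 (bin 11); offset now 2 = byte 0 bit 2; 22 bits remain
Read 2: bits[2:13] width=11 -> value=656 (bin 01010010000); offset now 13 = byte 1 bit 5; 11 bits remain
Read 3: bits[13:23] width=10 -> value=894 (bin 1101111110); offset now 23 = byte 2 bit 7; 1 bits remain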